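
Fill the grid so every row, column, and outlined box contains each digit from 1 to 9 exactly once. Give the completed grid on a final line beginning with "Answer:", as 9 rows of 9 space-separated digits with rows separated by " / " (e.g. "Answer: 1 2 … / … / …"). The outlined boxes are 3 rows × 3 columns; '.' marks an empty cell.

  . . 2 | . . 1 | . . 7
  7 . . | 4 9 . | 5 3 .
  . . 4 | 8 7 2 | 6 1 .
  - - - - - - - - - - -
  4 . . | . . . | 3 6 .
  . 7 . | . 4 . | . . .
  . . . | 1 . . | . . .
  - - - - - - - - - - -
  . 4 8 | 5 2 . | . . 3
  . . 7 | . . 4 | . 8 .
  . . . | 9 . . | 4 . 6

Step 1. [r3c9∈{9}] r3c9's peers cover all but 9 ⇒ r3c9=9.
Step 2. [r2c6∈{6}] r2c6 is down to just 6. So r2c6=6.
Step 3. [r7c1∈{1,6,9}] in row 7, 6 fits only at r7c1. So r7c1=6.
Step 4. [r1c4∈{3}] r1c4 has the single candidate 3 ⇒ r1c4=3.
Step 5. [r2c9∈{2,8}] across row 2, 2 lands solely at r2c9, so r2c9=2.
Step 6. [r7c7∈{1,7,9}] across row 7, 1 lands solely at r7c7, so r7c7=1.
Step 7. [r8c9∈{5}] r8c9's peers cover all but 5, so r8c9=5.
Step 8. [r6c7∈{2,7,8,9}] 7 has one home in col 7: r6c7 ⇒ r6c7=7.
Step 9. [r2c2∈{1,8}] 8 has one home in row 2: r2c2. So r2c2=8.
Step 10. [r7c8∈{7,9}] r7c8 is the only open cell in row 7 admitting 9 ⇒ r7c8=9.
Step 11. [r5c7∈{2,8,9}] 9 has one home in col 7: r5c7. So r5c7=9.
Step 12. [r1c5∈{5}] only 5 remains possible at r1c5. So r1c5=5.
Step 13. [r4c5∈{8}] r4c5 is down to just 8 ⇒ r4c5=8.
Step 14. [r4c9∈{1}] nothing but 1 survives at r4c9, so r4c9=1.
Step 15. [r1c1∈{9}] nothing but 9 survives at r1c1, so r1c1=9.
Step 16. [r8c2∈{1,2,3,9}] across row 8, 9 lands solely at r8c2 ⇒ r8c2=9.
Step 17. [r9c2∈{1,2,3,5}] 1 has one home in col 2: r9c2 ⇒ r9c2=1.
Step 18. [r5c1∈{1,2,3,5,8}] col 1 places 1 nowhere but r5c1. So r5c1=1.
Step 19. [r9c5∈{3}] nothing but 3 survives at r9c5 ⇒ r9c5=3.
Step 20. [r6c1∈{2,3,5,8}] 8 has one home in col 1: r6c1. So r6c1=8.
Step 21. [r9c3∈{5}] nothing but 5 survives at r9c3, so r9c3=5.
Step 22. [r6c5∈{6}] r6c5's peers cover all but 6, so r6c5=6.
Step 23. [r4c4∈{2,7}] 7 has one home in col 4: r4c4, so r4c4=7.
Step 24. [r8c7∈{2}] r8c7 is down to just 2, so r8c7=2.
Step 25. [r4c3∈{9}] r4c3's peers cover all but 9 ⇒ r4c3=9.
Step 26. [r4c6∈{5}] r4c6 is down to just 5 ⇒ r4c6=5.
Step 27. [r6c2∈{2,3,5}] across box 4, 5 lands solely at r6c2 ⇒ r6c2=5.
Step 28. [r5c6∈{3}] r5c6 has the single candidate 3, so r5c6=3.
Step 29. [r6c8∈{2,4}] across row 6, 2 lands solely at r6c8. So r6c8=2.
Step 30. [r9c6∈{7,8}] row 9 places 8 nowhere but r9c6, so r9c6=8.
Step 31. [r8c1∈{3}] only 3 remains possible at r8c1, so r8c1=3.
Step 32. [r7c6∈{7}] only 7 remains possible at r7c6. So r7c6=7.
Step 33. [r3c1∈{5}] nothing but 5 survives at r3c1 ⇒ r3c1=5.
Step 34. [r8c5∈{1}] r8c5 has the single candidate 1. So r8c5=1.
Step 35. [r1c2∈{6}] nothing but 6 survives at r1c2. So r1c2=6.
Step 36. [r1c8∈{4}] r1c8 has the single candidate 4 ⇒ r1c8=4.
Step 37. [r6c9∈{4}] r6c9 is down to just 4 ⇒ r6c9=4.
Step 38. [r6c3∈{3}] r6c3's peers cover all but 3 ⇒ r6c3=3.
Step 39. [r9c8∈{7}] r9c8 is down to just 7. So r9c8=7.
Step 40. [r5c8∈{5}] nothing but 5 survives at r5c8, so r5c8=5.
Step 41. [r6c6∈{9}] r6c6 is down to just 9, so r6c6=9.
Step 42. [r5c9∈{8}] r5c9 has the single candidate 8. So r5c9=8.
Step 43. [r2c3∈{1}] only 1 remains possible at r2c3, so r2c3=1.
Step 44. [r8c4∈{6}] r8c4 is down to just 6, so r8c4=6.
Step 45. [r3c2∈{3}] r3c2 is down to just 3 ⇒ r3c2=3.
Step 46. [r1c7∈{8}] r1c7's peers cover all but 8 ⇒ r1c7=8.
Step 47. [r5c4∈{2}] nothing but 2 survives at r5c4, so r5c4=2.
Step 48. [r4c2∈{2}] r4c2's peers cover all but 2 ⇒ r4c2=2.
Step 49. [r9c1∈{2}] nothing but 2 survives at r9c1, so r9c1=2.
Step 50. [r5c3∈{6}] r5c3 has the single candidate 6 ⇒ r5c3=6.

Answer: 9 6 2 3 5 1 8 4 7 / 7 8 1 4 9 6 5 3 2 / 5 3 4 8 7 2 6 1 9 / 4 2 9 7 8 5 3 6 1 / 1 7 6 2 4 3 9 5 8 / 8 5 3 1 6 9 7 2 4 / 6 4 8 5 2 7 1 9 3 / 3 9 7 6 1 4 2 8 5 / 2 1 5 9 3 8 4 7 6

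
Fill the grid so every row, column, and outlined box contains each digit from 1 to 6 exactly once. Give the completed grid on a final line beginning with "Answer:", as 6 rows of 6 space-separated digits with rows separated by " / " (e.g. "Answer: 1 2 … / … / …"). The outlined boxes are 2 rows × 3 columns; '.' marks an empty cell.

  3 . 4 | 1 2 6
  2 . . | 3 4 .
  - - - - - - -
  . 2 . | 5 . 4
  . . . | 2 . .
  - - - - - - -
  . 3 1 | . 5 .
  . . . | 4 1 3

Step 1. [r1c2∈{5}] r1c2's peers cover all but 5 ⇒ r1c2=5.
Step 2. [r6c2∈{6}] only 6 remains possible at r6c2. So r6c2=6.
Step 3. [r3c1∈{1,6}] row 3 places 1 nowhere but r3c1 ⇒ r3c1=1.
Step 4. [r4c1∈{4,5,6}] col 1 places 6 nowhere but r4c1. So r4c1=6.
Step 5. [r4c3∈{3,5}] r4c3 is the only open cell in row 4 admitting 5 ⇒ r4c3=5.
Step 6. [r3c3∈{3}] r3c3 is down to just 3 ⇒ r3c3=3.
Step 7. [r2c2∈{1}] r2c2's peers cover all but 1 ⇒ r2c2=1.
Step 8. [r6c3∈{2}] r6c3's peers cover all but 2, so r6c3=2.
Step 9. [r5c4∈{6}] r5c4 has the single candidate 6. So r5c4=6.
Step 10. [r4c6∈{1}] r4c6 is down to just 1 ⇒ r4c6=1.
Step 11. [r5c1∈{4}] nothing but 4 survives at r5c1 ⇒ r5c1=4.
Step 12. [r6c1∈{5}] only 5 remains possible at r6c1 ⇒ r6c1=5.
Step 13. [r3c5∈{6}] only 6 remains possible at r3c5, so r3c5=6.
Step 14. [r5c6∈{2}] nothing but 2 survives at r5c6, so r5c6=2.
Step 15. [r2c6∈{5}] nothing but 5 survives at r2c6 ⇒ r2c6=5.
Step 16. [r4c5∈{3}] r4c5 has the single candidate 3, so r4c5=3.
Step 17. [r4c2∈{4}] r4c2 has the single candidate 4, so r4c2=4.
Step 18. [r2c3∈{6}] r2c3's peers cover all but 6, so r2c3=6.

Answer: 3 5 4 1 2 6 / 2 1 6 3 4 5 / 1 2 3 5 6 4 / 6 4 5 2 3 1 / 4 3 1 6 5 2 / 5 6 2 4 1 3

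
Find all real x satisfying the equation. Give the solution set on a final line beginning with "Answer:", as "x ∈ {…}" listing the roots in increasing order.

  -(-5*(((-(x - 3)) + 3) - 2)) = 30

Step 1. [-(-5*(((-(x - 3)) + 3) - 2)) = 30] flip signs both sides ⇒ neg: -5*(((-(x - 3)) + 3) - 2) = -30.
Step 2. [-5*(((-(x - 3)) + 3) - 2) = -30] -5·(inner) — divide through by -5 ⇒ div: ((-(x - 3)) + 3) - 2 = 6.
Step 3. [((-(x - 3)) + 3) - 2 = 6] the outer -2 inverts by adding 2, so sub: (-(x - 3)) + 3 = 8.
Step 4. [(-(x - 3)) + 3 = 8] the outer +3 inverts by subtracting 3 ⇒ sub: -(x - 3) = 5.
Step 5. [-(x - 3) = 5] flip signs both sides. So neg: x - 3 = -5.
Step 6. [x - 3 = -5] -3 is outermost — add 3 both sides. So sub: x = -2.

Answer: x ∈ {-2}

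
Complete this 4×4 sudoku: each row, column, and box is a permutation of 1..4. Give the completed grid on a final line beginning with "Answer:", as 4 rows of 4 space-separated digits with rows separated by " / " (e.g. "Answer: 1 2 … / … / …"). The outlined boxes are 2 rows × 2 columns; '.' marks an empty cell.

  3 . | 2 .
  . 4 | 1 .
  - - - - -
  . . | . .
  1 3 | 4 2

Step 1. [r3c1∈{2,4}] in row 3, 4 fits only at r3c1, so r3c1=4.
Step 2. [r2c4∈{3}] r2c4 has the single candidate 3, so r2c4=3.
Step 3. [r2c1∈{2}] r2c1 is down to just 2, so r2c1=2.
Step 4. [r1c2∈{1}] r1c2 has the single candidate 1, so r1c2=1.
Step 5. [r3c3∈{3}] nothing but 3 survives at r3c3 ⇒ r3c3=3.
Step 6. [r3c4∈{1}] r3c4 is down to just 1. So r3c4=1.
Step 7. [r3c2∈{2}] nothing but 2 survives at r3c2, so r3c2=2.
Step 8. [r1c4∈{4}] r1c4's peers cover all but 4 ⇒ r1c4=4.

Answer: 3 1 2 4 / 2 4 1 3 / 4 2 3 1 / 1 3 4 2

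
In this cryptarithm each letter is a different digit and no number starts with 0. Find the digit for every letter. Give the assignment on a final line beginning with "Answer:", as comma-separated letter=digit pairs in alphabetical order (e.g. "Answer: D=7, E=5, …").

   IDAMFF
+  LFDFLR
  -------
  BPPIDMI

Step 1. [col 1: F + R ≡ I (mod 10)] column 1 (F + R ≡ I (mod 10), carry-in 0) doesn't pin I yet; pick I=6 and continue ⇒ I=6.
Step 2. [col 1: F + R ≡ I (mod 10)] several values work for R in column 1 (F + R ≡ I (mod 10), carry-in 0); try R=4. So R=4.
Step 3. [col 1: F + R ≡ I (mod 10)] column 1: given R=4, I=6, carry-in 0, and digits 4,6 already taken and all letters distinct, F+R≡I (mod 10) forces F=2, so F=2.
Step 4. [col 2: F + L ≡ M (mod 10)] column 2 (F + L ≡ M (mod 10), carry-in 0) doesn't pin M yet; pick M=5 and continue, so M=5.
Step 5. [col 2: F + L ≡ M (mod 10)] from column 2 (F=2, M=5, carry-in 0, digits 2,4,5,6 already taken and all letters distinct): L must equal 3 ⇒ L=3.
Step 6. [B] adding two 6-digit numbers gives at most 6+1 digits, and here it does — B is that final carry and must be 1, so B=1.
Step 7. [col 3: M + F ≡ D (mod 10)] from column 3 (M=5, F=2, carry-in 0, digits 1,2,3,4,5,6 already taken and all letters distinct): D must equal 7 ⇒ D=7.
Step 8. [col 4: A + D ≡ I (mod 10)] column 4 reads A+D+carry(0)=I with D=7, I=6; with digits 1,2,3,4,5,6,7 already taken and all letters distinct, the only value for A is 9, so A=9.
Step 9. [col 5: D + F ≡ P (mod 10)] in column 5 we have D+F≡P with carry-in 1; given D=7, F=2 and digits 1,2,3,4,5,6,7,9 already taken and all letters distinct, that pins P to 0 ⇒ P=0.

Answer: A=9, B=1, D=7, F=2, I=6, L=3, M=5, P=0, R=4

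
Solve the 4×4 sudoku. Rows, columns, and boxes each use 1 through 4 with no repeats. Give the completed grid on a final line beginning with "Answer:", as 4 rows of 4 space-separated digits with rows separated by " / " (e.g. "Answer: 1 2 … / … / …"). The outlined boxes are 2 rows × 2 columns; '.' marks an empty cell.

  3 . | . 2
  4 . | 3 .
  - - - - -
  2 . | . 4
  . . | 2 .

Step 1. [r1c2∈{1}] nothing but 1 survives at r1c2 ⇒ r1c2=1.
Step 2. [r4c4∈{1,3}] 3 has one home in col 4: r4c4. So r4c4=3.
Step 3. [r3c3∈{1}] nothing but 1 survives at r3c3 ⇒ r3c3=1.
Step 4. [r2c2∈{2}] r2c2 has the single candidate 2 ⇒ r2c2=2.
Step 5. [r3c2∈{3}] only 3 remains possible at r3c2, so r3c2=3.
Step 6. [r1c3∈{4}] only 4 remains possible at r1c3, so r1c3=4.
Step 7. [r4c2∈{4}] r4c2's peers cover all but 4. So r4c2=4.
Step 8. [r4c1∈{1}] only 1 remains possible at r4c1 ⇒ r4c1=1.
Step 9. [r2c4∈{1}] only 1 remains possible at r2c4. So r2c4=1.

Answer: 3 1 4 2 / 4 2 3 1 / 2 3 1 4 / 1 4 2 3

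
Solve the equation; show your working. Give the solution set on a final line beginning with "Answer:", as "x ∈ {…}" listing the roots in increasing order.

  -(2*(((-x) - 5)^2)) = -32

Step 1. [-(2*(((-x) - 5)^2)) = -32] flip signs both sides. So neg: 2*(((-x) - 5)^2) = 32.
Step 2. [2*(((-x) - 5)^2) = 32] LHS = 2·(…); ÷2 both sides ⇒ div: ((-x) - 5)^2 = 16.
Step 3. [((-x) - 5)^2 = 16] 16 ≥ 0, LHS is (·)² — take ±√. So sqrt: (-x) - 5 = 4 or -4.
Step 4. [(-x) - 5 = 4 or -4] -5 is outermost — add 5 both sides. So sub: -x = 9 or 1.
Step 5. [-x = 9 or 1] LHS negated; negate both sides. So neg: x = -9 or -1.

Answer: x ∈ {-9, -1}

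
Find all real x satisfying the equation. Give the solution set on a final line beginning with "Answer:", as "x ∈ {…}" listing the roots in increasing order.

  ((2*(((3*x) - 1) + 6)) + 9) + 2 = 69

Step 1. [((2*(((3*x) - 1) + 6)) + 9) + 2 = 69] 2 comes off first (subtract 2) ⇒ sub: (2*(((3*x) - 1) + 6)) + 9 = 67.
Step 2. [(2*(((3*x) - 1) + 6)) + 9 = 67] peel the +9: subtract 9 from each side ⇒ sub: 2*(((3*x) - 1) + 6) = 58.
Step 3. [2*(((3*x) - 1) + 6) = 58] leading coefficient 2: divide by 2. So div: ((3*x) - 1) + 6 = 29.
Step 4. [((3*x) - 1) + 6 = 29] the outer +6 inverts by subtracting 6. So sub: (3*x) - 1 = 23.
Step 5. [(3*x) - 1 = 23] add 1: x sits inside (… - 1) ⇒ sub: 3*x = 24.
Step 6. [3*x = 24] divide by the outer 3 ⇒ div: x = 8.

Answer: x ∈ {8}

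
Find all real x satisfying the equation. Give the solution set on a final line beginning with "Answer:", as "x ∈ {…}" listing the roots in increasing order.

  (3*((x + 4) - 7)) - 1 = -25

Step 1. [(3*((x + 4) - 7)) - 1 = -25] peel the -1: add 1 from each side ⇒ sub: 3*((x + 4) - 7) = -24.
Step 2. [3*((x + 4) - 7) = -24] 3 out front; divide by 3 ⇒ div: (x + 4) - 7 = -8.
Step 3. [(x + 4) - 7 = -8] 7 comes off first (add 7), so sub: x + 4 = -1.
Step 4. [x + 4 = -1] subtract 4: x sits inside (… + 4). So sub: x = -5.

Answer: x ∈ {-5}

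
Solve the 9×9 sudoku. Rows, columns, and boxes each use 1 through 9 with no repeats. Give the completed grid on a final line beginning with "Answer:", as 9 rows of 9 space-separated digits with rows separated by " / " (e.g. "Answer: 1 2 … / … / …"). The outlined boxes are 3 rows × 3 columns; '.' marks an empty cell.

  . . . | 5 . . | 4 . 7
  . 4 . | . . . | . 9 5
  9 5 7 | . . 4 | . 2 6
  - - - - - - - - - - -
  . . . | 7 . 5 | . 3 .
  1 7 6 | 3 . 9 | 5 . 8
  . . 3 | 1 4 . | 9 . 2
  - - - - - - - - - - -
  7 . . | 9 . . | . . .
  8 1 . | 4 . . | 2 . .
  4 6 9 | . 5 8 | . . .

Step 1. [r4c5∈{2,6,8}] r4c5 is the only open cell in box 5 admitting 8, so r4c5=8.
Step 2. [r2c4∈{2,6,8}] across col 4, 6 lands solely at r2c4 ⇒ r2c4=6.
Step 3. [r7c2∈{2,3}] r7c2 is the only open cell in box 7 admitting 3, so r7c2=3.
Step 4. [r7c3∈{2,5}] r7c3 is the only open cell in box 7 admitting 2 ⇒ r7c3=2.
Step 5. [r7c8∈{1,4,5,6,8}] in row 7, 5 fits only at r7c8, so r7c8=5.
Step 6. [r1c8∈{1,8}] across col 8, 8 lands solely at r1c8, so r1c8=8.
Step 7. [r1c2∈{2}] r1c2's peers cover all but 2 ⇒ r1c2=2.
Step 8. [r9c8∈{1,7}] across col 8, 1 lands solely at r9c8. So r9c8=1.
Step 9. [r2c1∈{3}] r2c1 is down to just 3 ⇒ r2c1=3.
Step 10. [r2c7∈{1}] only 1 remains possible at r2c7, so r2c7=1.
Step 11. [r3c5∈{1,3}] across row 3, 1 lands solely at r3c5 ⇒ r3c5=1.
Step 12. [r7c5∈{6}] r7c5's peers cover all but 6 ⇒ r7c5=6.
Step 13. [r1c6∈{3}] nothing but 3 survives at r1c6. So r1c6=3.
Step 14. [r8c6∈{7}] r8c6's peers cover all but 7. So r8c6=7.
Step 15. [r9c9∈{3}] r9c9 is down to just 3 ⇒ r9c9=3.
Step 16. [r2c6∈{2}] r2c6 is down to just 2 ⇒ r2c6=2.
Step 17. [r6c8∈{6,7}] 7 has one home in row 6: r6c8 ⇒ r6c8=7.
Step 18. [r4c9∈{1,4}] 1 has one home in row 4: r4c9 ⇒ r4c9=1.
Step 19. [r9c4∈{2}] r9c4 has the single candidate 2. So r9c4=2.
Step 20. [r3c4∈{8}] only 8 remains possible at r3c4 ⇒ r3c4=8.
Step 21. [r8c3∈{5}] r8c3 has the single candidate 5 ⇒ r8c3=5.
Step 22. [r5c8∈{4}] nothing but 4 survives at r5c8 ⇒ r5c8=4.
Step 23. [r7c7∈{8}] r7c7 has the single candidate 8, so r7c7=8.
Step 24. [r4c2∈{9}] r4c2 has the single candidate 9 ⇒ r4c2=9.
Step 25. [r7c6∈{1}] nothing but 1 survives at r7c6 ⇒ r7c6=1.
Step 26. [r5c5∈{2}] r5c5 is down to just 2 ⇒ r5c5=2.
Step 27. [r4c7∈{6}] only 6 remains possible at r4c7. So r4c7=6.
Step 28. [r4c1∈{2}] nothing but 2 survives at r4c1 ⇒ r4c1=2.
Step 29. [r7c9∈{4}] r7c9 has the single candidate 4. So r7c9=4.
Step 30. [r1c3∈{1}] nothing but 1 survives at r1c3, so r1c3=1.
Step 31. [r8c5∈{3}] r8c5 has the single candidate 3. So r8c5=3.
Step 32. [r3c7∈{3}] r3c7's peers cover all but 3. So r3c7=3.
Step 33. [r2c3∈{8}] only 8 remains possible at r2c3. So r2c3=8.
Step 34. [r9c7∈{7}] only 7 remains possible at r9c7, so r9c7=7.
Step 35. [r1c1∈{6}] r1c1 has the single candidate 6, so r1c1=6.
Step 36. [r6c2∈{8}] r6c2 has the single candidate 8. So r6c2=8.
Step 37. [r1c5∈{9}] r1c5's peers cover all but 9, so r1c5=9.
Step 38. [r6c6∈{6}] r6c6 has the single candidate 6 ⇒ r6c6=6.
Step 39. [r8c9∈{9}] r8c9 is down to just 9. So r8c9=9.
Step 40. [r6c1∈{5}] r6c1's peers cover all but 5. So r6c1=5.
Step 41. [r2c5∈{7}] r2c5 has the single candidate 7. So r2c5=7.
Step 42. [r4c3∈{4}] r4c3's peers cover all but 4. So r4c3=4.
Step 43. [r8c8∈{6}] r8c8 is down to just 6. So r8c8=6.

Answer: 6 2 1 5 9 3 4 8 7 / 3 4 8 6 7 2 1 9 5 / 9 5 7 8 1 4 3 2 6 / 2 9 4 7 8 5 6 3 1 / 1 7 6 3 2 9 5 4 8 / 5 8 3 1 4 6 9 7 2 / 7 3 2 9 6 1 8 5 4 / 8 1 5 4 3 7 2 6 9 / 4 6 9 2 5 8 7 1 3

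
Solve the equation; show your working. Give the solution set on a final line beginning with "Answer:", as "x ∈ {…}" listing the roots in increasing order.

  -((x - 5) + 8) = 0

Step 1. [-((x - 5) + 8) = 0] LHS negated; negate both sides ⇒ neg: (x - 5) + 8 = 0.
Step 2. [(x - 5) + 8 = 0] 8 comes off first (subtract 8). So sub: x - 5 = -8.
Step 3. [x - 5 = -8] the outer -5 inverts by adding 5. So sub: x = -3.

Answer: x ∈ {-3}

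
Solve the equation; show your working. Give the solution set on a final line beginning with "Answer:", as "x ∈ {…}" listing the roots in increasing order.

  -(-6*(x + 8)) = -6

Step 1. [-(-6*(x + 8)) = -6] LHS negated; negate both sides ⇒ neg: -6*(x + 8) = 6.
Step 2. [-6*(x + 8) = 6] divide by the outer -6 ⇒ div: x + 8 = -1.
Step 3. [x + 8 = -1] subtract 8: x sits inside (… + 8). So sub: x = -9.

Answer: x ∈ {-9}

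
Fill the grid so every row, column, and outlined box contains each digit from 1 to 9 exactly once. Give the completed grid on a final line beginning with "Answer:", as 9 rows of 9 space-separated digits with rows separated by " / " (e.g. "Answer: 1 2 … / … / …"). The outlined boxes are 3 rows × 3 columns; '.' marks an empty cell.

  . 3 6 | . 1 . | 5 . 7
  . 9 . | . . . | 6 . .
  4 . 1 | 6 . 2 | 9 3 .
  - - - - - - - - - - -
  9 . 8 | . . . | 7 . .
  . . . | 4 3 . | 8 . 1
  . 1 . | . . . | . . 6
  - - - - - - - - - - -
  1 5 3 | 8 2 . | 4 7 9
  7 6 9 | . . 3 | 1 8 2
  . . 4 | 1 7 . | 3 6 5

Step 1. [r3c5∈{5,8}] 5 has one home in row 3: r3c5, so r3c5=5.
Step 2. [r6c8∈{2,4,5,9}] 4 has one home in row 6: r6c8, so r6c8=4.
Step 3. [r6c7∈{2}] only 2 remains possible at r6c7, so r6c7=2.
Step 4. [r1c6∈{4,8,9}] across row 1, 4 lands solely at r1c6. So r1c6=4.
Step 5. [r1c1∈{2,8}] across row 1, 8 lands solely at r1c1 ⇒ r1c1=8.
Step 6. [r6c5∈{8,9}] in col 5, 9 fits only at r6c5. So r6c5=9.
Step 7. [r9c1∈{2}] r9c1 is down to just 2. So r9c1=2.
Step 8. [r2c3∈{2,5,7}] r2c3 is the only open cell in box 1 admitting 2, so r2c3=2.
Step 9. [r4c8∈{5}] only 5 remains possible at r4c8 ⇒ r4c8=5.
Step 10. [r6c6∈{5,7,8}] row 6 places 8 nowhere but r6c6. So r6c6=8.
Step 11. [r5c6∈{5,6,7}] 5 has one home in col 6: r5c6 ⇒ r5c6=5.
Step 12. [r6c4∈{7}] r6c4's peers cover all but 7, so r6c4=7.
Step 13. [r5c2∈{2,7}] in row 5, 2 fits only at r5c2, so r5c2=2.
Step 14. [r4c5∈{6}] r4c5 is down to just 6 ⇒ r4c5=6.
Step 15. [r6c3∈{5}] only 5 remains possible at r6c3 ⇒ r6c3=5.
Step 16. [r2c5∈{8}] only 8 remains possible at r2c5, so r2c5=8.
Step 17. [r4c2∈{4}] nothing but 4 survives at r4c2 ⇒ r4c2=4.
Step 18. [r3c2∈{7}] r3c2 has the single candidate 7 ⇒ r3c2=7.
Step 19. [r1c8∈{2}] only 2 remains possible at r1c8. So r1c8=2.
Step 20. [r3c9∈{8}] r3c9's peers cover all but 8. So r3c9=8.
Step 21. [r4c9∈{3}] only 3 remains possible at r4c9 ⇒ r4c9=3.
Step 22. [r8c5∈{4}] only 4 remains possible at r8c5. So r8c5=4.
Step 23. [r2c8∈{1}] r2c8's peers cover all but 1, so r2c8=1.
Step 24. [r1c4∈{9}] only 9 remains possible at r1c4, so r1c4=9.
Step 25. [r2c9∈{4}] r2c9 is down to just 4 ⇒ r2c9=4.
Step 26. [r9c2∈{8}] r9c2's peers cover all but 8. So r9c2=8.
Step 27. [r4c6∈{1}] r4c6's peers cover all but 1, so r4c6=1.
Step 28. [r8c4∈{5}] r8c4 is down to just 5. So r8c4=5.
Step 29. [r5c3∈{7}] r5c3's peers cover all but 7. So r5c3=7.
Step 30. [r6c1∈{3}] r6c1 is down to just 3, so r6c1=3.
Step 31. [r9c6∈{9}] r9c6 has the single candidate 9. So r9c6=9.
Step 32. [r4c4∈{2}] only 2 remains possible at r4c4, so r4c4=2.
Step 33. [r5c8∈{9}] r5c8 is down to just 9, so r5c8=9.
Step 34. [r2c1∈{5}] r2c1 has the single candidate 5. So r2c1=5.
Step 35. [r7c6∈{6}] nothing but 6 survives at r7c6, so r7c6=6.
Step 36. [r5c1∈{6}] r5c1 has the single candidate 6, so r5c1=6.
Step 37. [r2c4∈{3}] only 3 remains possible at r2c4, so r2c4=3.
Step 38. [r2c6∈{7}] nothing but 7 survives at r2c6 ⇒ r2c6=7.

Answer: 8 3 6 9 1 4 5 2 7 / 5 9 2 3 8 7 6 1 4 / 4 7 1 6 5 2 9 3 8 / 9 4 8 2 6 1 7 5 3 / 6 2 7 4 3 5 8 9 1 / 3 1 5 7 9 8 2 4 6 / 1 5 3 8 2 6 4 7 9 / 7 6 9 5 4 3 1 8 2 / 2 8 4 1 7 9 3 6 5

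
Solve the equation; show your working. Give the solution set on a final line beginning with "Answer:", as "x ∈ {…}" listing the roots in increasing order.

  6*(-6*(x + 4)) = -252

Step 1. [6*(-6*(x + 4)) = -252] LHS = 6·(…); ÷6 both sides, so div: -6*(x + 4) = -42.
Step 2. [-6*(x + 4) = -42] LHS = -6·(…); ÷-6 both sides. So div: x + 4 = 7.
Step 3. [x + 4 = 7] subtract 4: x sits inside (… + 4), so sub: x = 3.

Answer: x ∈ {3}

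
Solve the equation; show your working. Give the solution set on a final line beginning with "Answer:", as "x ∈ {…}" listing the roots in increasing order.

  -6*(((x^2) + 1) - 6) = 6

Step 1. [-6*(((x^2) + 1) - 6) = 6] divide by the outer -6. So div: ((x^2) + 1) - 6 = -1.
Step 2. [((x^2) + 1) - 6 = -1] the outer -6 inverts by adding 6 ⇒ sub: (x^2) + 1 = 5.
Step 3. [(x^2) + 1 = 5] +1 is outermost — subtract 1 both sides, so sub: x^2 = 4.
Step 4. [x^2 = 4] √ both sides: 4 ≥ 0 gives two branches. So sqrt: x = 2 or -2.

Answer: x ∈ {-2, 2}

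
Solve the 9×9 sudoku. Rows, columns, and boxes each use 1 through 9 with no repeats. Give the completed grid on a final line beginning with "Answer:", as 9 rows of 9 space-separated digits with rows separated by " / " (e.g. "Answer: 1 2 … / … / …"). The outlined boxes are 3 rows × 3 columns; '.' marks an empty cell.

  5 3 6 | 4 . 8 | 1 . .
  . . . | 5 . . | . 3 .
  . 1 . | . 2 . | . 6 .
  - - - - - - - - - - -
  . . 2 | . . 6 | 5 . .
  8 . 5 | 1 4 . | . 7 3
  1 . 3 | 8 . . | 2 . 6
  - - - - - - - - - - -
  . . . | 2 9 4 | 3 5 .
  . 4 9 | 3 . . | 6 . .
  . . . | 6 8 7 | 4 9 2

Step 1. [r4c1∈{4,7,9}] across box 4, 4 lands solely at r4c1 ⇒ r4c1=4.
Step 2. [r1c9∈{7,9}] across row 1, 9 lands solely at r1c9. So r1c9=9.
Step 3. [r1c5∈{7}] nothing but 7 survives at r1c5, so r1c5=7.
Step 4. [r2c2∈{2,7,8,9}] r2c2 is the only open cell in col 2 admitting 2 ⇒ r2c2=2.
Step 5. [r3c4∈{9}] r3c4 is down to just 9. So r3c4=9.
Step 6. [r3c1∈{7}] r3c1's peers cover all but 7. So r3c1=7.
Step 7. [r3c7∈{8}] r3c7 is down to just 8, so r3c7=8.
Step 8. [r8c9∈{1,7,8}] in row 8, 7 fits only at r8c9 ⇒ r8c9=7.
Step 9. [r7c2∈{6,7,8}] across col 2, 8 lands solely at r7c2 ⇒ r7c2=8.
Step 10. [r7c9∈{1}] nothing but 1 survives at r7c9, so r7c9=1.
Step 11. [r4c2∈{7,9}] in row 4, 9 fits only at r4c2. So r4c2=9.
Step 12. [r3c3∈{4}] r3c3 has the single candidate 4, so r3c3=4.
Step 13. [r6c5∈{5}] only 5 remains possible at r6c5, so r6c5=5.
Step 14. [r8c5∈{1}] r8c5 is down to just 1 ⇒ r8c5=1.
Step 15. [r6c6∈{9}] only 9 remains possible at r6c6, so r6c6=9.
Step 16. [r4c9∈{8}] r4c9's peers cover all but 8 ⇒ r4c9=8.
Step 17. [r7c3∈{7}] r7c3 has the single candidate 7. So r7c3=7.
Step 18. [r5c2∈{6}] only 6 remains possible at r5c2, so r5c2=6.
Step 19. [r3c6∈{3}] r3c6's peers cover all but 3, so r3c6=3.
Step 20. [r2c1∈{9}] r2c1 has the single candidate 9 ⇒ r2c1=9.
Step 21. [r6c2∈{7}] nothing but 7 survives at r6c2. So r6c2=7.
Step 22. [r9c2∈{5}] nothing but 5 survives at r9c2, so r9c2=5.
Step 23. [r4c8∈{1}] nothing but 1 survives at r4c8 ⇒ r4c8=1.
Step 24. [r9c3∈{1}] r9c3 is down to just 1, so r9c3=1.
Step 25. [r3c9∈{5}] r3c9's peers cover all but 5. So r3c9=5.
Step 26. [r7c1∈{6}] r7c1 is down to just 6, so r7c1=6.
Step 27. [r4c4∈{7}] r4c4 is down to just 7, so r4c4=7.
Step 28. [r2c9∈{4}] only 4 remains possible at r2c9. So r2c9=4.
Step 29. [r2c7∈{7}] r2c7's peers cover all but 7, so r2c7=7.
Step 30. [r2c3∈{8}] only 8 remains possible at r2c3 ⇒ r2c3=8.
Step 31. [r2c6∈{1}] r2c6's peers cover all but 1, so r2c6=1.
Step 32. [r9c1∈{3}] r9c1's peers cover all but 3 ⇒ r9c1=3.
Step 33. [r8c1∈{2}] only 2 remains possible at r8c1, so r8c1=2.
Step 34. [r6c8∈{4}] r6c8 has the single candidate 4, so r6c8=4.
Step 35. [r8c6∈{5}] r8c6 has the single candidate 5 ⇒ r8c6=5.
Step 36. [r1c8∈{2}] r1c8 is down to just 2 ⇒ r1c8=2.
Step 37. [r2c5∈{6}] r2c5 has the single candidate 6, so r2c5=6.
Step 38. [r8c8∈{8}] r8c8's peers cover all but 8. So r8c8=8.
Step 39. [r4c5∈{3}] only 3 remains possible at r4c5 ⇒ r4c5=3.
Step 40. [r5c7∈{9}] r5c7 has the single candidate 9, so r5c7=9.
Step 41. [r5c6∈{2}] r5c6's peers cover all but 2 ⇒ r5c6=2.

Answer: 5 3 6 4 7 8 1 2 9 / 9 2 8 5 6 1 7 3 4 / 7 1 4 9 2 3 8 6 5 / 4 9 2 7 3 6 5 1 8 / 8 6 5 1 4 2 9 7 3 / 1 7 3 8 5 9 2 4 6 / 6 8 7 2 9 4 3 5 1 / 2 4 9 3 1 5 6 8 7 / 3 5 1 6 8 7 4 9 2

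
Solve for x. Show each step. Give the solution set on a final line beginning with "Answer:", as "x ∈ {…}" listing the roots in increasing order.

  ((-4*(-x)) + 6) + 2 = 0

Step 1. [((-4*(-x)) + 6) + 2 = 0] 2 comes off first (subtract 2) ⇒ sub: (-4*(-x)) + 6 = -2.
Step 2. [(-4*(-x)) + 6 = -2] the outer +6 inverts by subtracting 6 ⇒ sub: -4*(-x) = -8.
Step 3. [-4*(-x) = -8] -4·(inner) — divide through by -4 ⇒ div: -x = 2.
Step 4. [-x = 2] LHS negated; negate both sides, so neg: x = -2.

Answer: x ∈ {-2}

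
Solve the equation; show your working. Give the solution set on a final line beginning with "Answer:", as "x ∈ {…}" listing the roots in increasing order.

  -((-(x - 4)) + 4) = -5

Step 1. [-((-(x - 4)) + 4) = -5] leading − — multiply by −1. So neg: (-(x - 4)) + 4 = 5.
Step 2. [(-(x - 4)) + 4 = 5] +4 is outermost — subtract 4 both sides ⇒ sub: -(x - 4) = 1.
Step 3. [-(x - 4) = 1] flip signs both sides. So neg: x - 4 = -1.
Step 4. [x - 4 = -1] peel the -4: add 4 from each side ⇒ sub: x = 3.

Answer: x ∈ {3}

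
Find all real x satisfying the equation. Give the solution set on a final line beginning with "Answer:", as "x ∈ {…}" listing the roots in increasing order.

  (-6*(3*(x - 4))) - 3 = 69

Step 1. [(-6*(3*(x - 4))) - 3 = 69] 3 comes off first (add 3) ⇒ sub: -6*(3*(x - 4)) = 72.
Step 2. [-6*(3*(x - 4)) = 72] -6 out front; divide by -6, so div: 3*(x - 4) = -12.
Step 3. [3*(x - 4) = -12] leading coefficient 3: divide by 3. So div: x - 4 = -4.
Step 4. [x - 4 = -4] -4 is outermost — add 4 both sides. So sub: x = 0.

Answer: x ∈ {0}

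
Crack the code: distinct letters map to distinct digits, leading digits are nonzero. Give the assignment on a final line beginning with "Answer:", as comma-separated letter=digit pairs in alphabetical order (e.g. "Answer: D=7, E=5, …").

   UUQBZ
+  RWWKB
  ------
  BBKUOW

Step 1. [col 1: Z + B ≡ W (mod 10)] no forcing yet in column 1 (carry-in 0); Z=4 is free and consistent — try it ⇒ Z=4.
Step 2. [col 1: Z + B ≡ W (mod 10)] column 1 (Z + B ≡ W (mod 10), carry-in 0) doesn't pin W yet; pick W=5 and continue. So W=5.
Step 3. [col 1: Z + B ≡ W (mod 10)] column 1: given Z=4, W=5, carry-in 0, and digits 4,5 already taken and all letters distinct, Z+B≡W (mod 10) forces B=1, so B=1.
Step 4. [col 2: B + K ≡ O (mod 10)] no forcing yet in column 2 (carry-in 0); K=9 is free and consistent — try it, so K=9.
Step 5. [col 2: B + K ≡ O (mod 10)] in column 2 we have B+K≡O with carry-in 0; given B=1, K=9 and digits 1,4,5,9 already taken and all letters distinct, that pins O to 0 ⇒ O=0.
Step 6. [col 3: Q + W ≡ U (mod 10)] several values work for U in column 3 (Q + W ≡ U (mod 10), carry-in 1); try U=3, so U=3.
Step 7. [col 3: Q + W ≡ U (mod 10)] column 3: given W=5, U=3, carry-in 1, and digits 0,1,3,4,5,9 already taken and all letters distinct, Q+W≡U (mod 10) forces Q=7 ⇒ Q=7.
Step 8. [col 5: U + R ≡ B (mod 10)] in column 5 we have U+R≡B with carry-in 0; given U=3, B=1 and digits 0,1,3,4,5,7,9 already taken and all letters distinct, that pins R to 8, so R=8.

Answer: B=1, K=9, O=0, Q=7, R=8, U=3, W=5, Z=4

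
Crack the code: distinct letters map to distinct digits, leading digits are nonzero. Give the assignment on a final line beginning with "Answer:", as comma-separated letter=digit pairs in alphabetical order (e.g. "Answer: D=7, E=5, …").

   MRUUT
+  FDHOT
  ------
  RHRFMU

Step 1. [R] R is the leading digit of a 6-digit sum of two 5-digit numbers; the final carry is exactly 1, so R=1.
Step 2. [col 1: T + T ≡ U (mod 10)] several values work for U in column 1 (T + T ≡ U (mod 10), carry-in 0); try U=2 ⇒ U=2.
Step 3. [col 1: T + T ≡ U (mod 10)] from column 1 (U=2, carry-in 0, digits 1,2 already taken and all letters distinct): T must equal 6. So T=6.
Step 4. [col 2: U + O ≡ M (mod 10)] column 2 (U + O ≡ M (mod 10), carry-in 1) doesn't pin M yet; pick M=8 and continue, so M=8.
Step 5. [col 2: U + O ≡ M (mod 10)] in column 2 we have U+O≡M with carry-in 1; given U=2, M=8 and digits 1,2,6,8 already taken and all letters distinct, that pins O to 5 ⇒ O=5.
Step 6. [col 3: U + H ≡ F (mod 10)] column 3 reads U+H+carry(0)=F with U=2; with digits 1,2,5,6,8 already taken and all letters distinct, the only value for F is 9 ⇒ F=9.
Step 7. [col 3: U + H ≡ F (mod 10)] column 3: given U=2, F=9, carry-in 0, and digits 1,2,5,6,8,9 already taken and all letters distinct, U+H≡F (mod 10) forces H=7 ⇒ H=7.
Step 8. [col 4: R + D ≡ R (mod 10)] from column 4 (R=1, carry-in 0, digits 1,2,5,6,7,8,9 already taken and all letters distinct): D must equal 0. So D=0.

Answer: D=0, F=9, H=7, M=8, O=5, R=1, T=6, U=2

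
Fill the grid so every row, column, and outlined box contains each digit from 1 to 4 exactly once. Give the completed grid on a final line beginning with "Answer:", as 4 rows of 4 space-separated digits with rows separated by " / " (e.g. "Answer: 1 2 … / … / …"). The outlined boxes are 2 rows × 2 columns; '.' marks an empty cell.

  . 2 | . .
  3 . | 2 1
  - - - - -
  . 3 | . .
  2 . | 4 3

Step 1. [r1c1∈{1,4}] row 1 places 1 nowhere but r1c1, so r1c1=1.
Step 2. [r2c2∈{4}] r2c2's peers cover all but 4, so r2c2=4.
Step 3. [r1c3∈{3}] r1c3's peers cover all but 3. So r1c3=3.
Step 4. [r3c4∈{2}] r3c4's peers cover all but 2, so r3c4=2.
Step 5. [r1c4∈{4}] r1c4's peers cover all but 4. So r1c4=4.
Step 6. [r4c2∈{1}] r4c2 is down to just 1, so r4c2=1.
Step 7. [r3c3∈{1}] r3c3 is down to just 1. So r3c3=1.
Step 8. [r3c1∈{4}] r3c1's peers cover all but 4, so r3c1=4.

Answer: 1 2 3 4 / 3 4 2 1 / 4 3 1 2 / 2 1 4 3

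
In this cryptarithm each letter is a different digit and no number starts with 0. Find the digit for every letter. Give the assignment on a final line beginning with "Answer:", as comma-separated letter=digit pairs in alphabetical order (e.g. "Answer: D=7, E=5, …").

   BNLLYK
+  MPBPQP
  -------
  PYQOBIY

Step 1. [col 1: K + P ≡ Y (mod 10)] several values work for K in column 1 (K + P ≡ Y (mod 10), carry-in 0); try K=3. So K=3.
Step 2. [col 1: K + P ≡ Y (mod 10)] several values work for Y in column 1 (K + P ≡ Y (mod 10), carry-in 0); try Y=4. So Y=4.
Step 3. [col 1: K + P ≡ Y (mod 10)] from column 1 (K=3, Y=4, carry-in 0, digits 3,4 already taken and all letters distinct): P must equal 1, so P=1.
Step 4. [col 2: Y + Q ≡ I (mod 10)] several values work for Q in column 2 (Y + Q ≡ I (mod 10), carry-in 0); try Q=2 ⇒ Q=2.
Step 5. [col 2: Y + Q ≡ I (mod 10)] column 2: given Y=4, Q=2, carry-in 0, and digits 1,2,3,4 already taken and all letters distinct, Y+Q≡I (mod 10) forces I=6. So I=6.
Step 6. [col 3: L + P ≡ B (mod 10)] no forcing yet in column 3 (carry-in 0); L=8 is free and consistent — try it, so L=8.
Step 7. [col 3: L + P ≡ B (mod 10)] in column 3 we have L+P≡B with carry-in 0; given L=8, P=1 and digits 1,2,3,4,6,8 already taken and all letters distinct, that pins B to 9, so B=9.
Step 8. [col 4: L + B ≡ O (mod 10)] column 4 reads L+B+carry(0)=O with L=8, B=9; with digits 1,2,3,4,6,8,9 already taken and all letters distinct, the only value for O is 7 ⇒ O=7.
Step 9. [col 5: N + P ≡ Q (mod 10)] in column 5 we have N+P≡Q with carry-in 1; given P=1, Q=2 and digits 1,2,3,4,6,7,8,9 already taken and all letters distinct, that pins N to 0. So N=0.
Step 10. [col 6: B + M ≡ Y (mod 10)] column 6 reads B+M+carry(0)=Y with B=9, Y=4; with digits 0,1,2,3,4,6,7,8,9 already taken and all letters distinct, the only value for M is 5, so M=5.

Answer: B=9, I=6, K=3, L=8, M=5, N=0, O=7, P=1, Q=2, Y=4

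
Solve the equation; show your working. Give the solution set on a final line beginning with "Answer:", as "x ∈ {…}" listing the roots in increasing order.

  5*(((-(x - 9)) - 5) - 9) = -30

Step 1. [5*(((-(x - 9)) - 5) - 9) = -30] 5 out front; divide by 5. So div: ((-(x - 9)) - 5) - 9 = -6.
Step 2. [((-(x - 9)) - 5) - 9 = -6] -9 is outermost — add 9 both sides. So sub: (-(x - 9)) - 5 = 3.
Step 3. [(-(x - 9)) - 5 = 3] the outer -5 inverts by adding 5, so sub: -(x - 9) = 8.
Step 4. [-(x - 9) = 8] leading − — multiply by −1. So neg: x - 9 = -8.
Step 5. [x - 9 = -8] the outer -9 inverts by adding 9 ⇒ sub: x = 1.

Answer: x ∈ {1}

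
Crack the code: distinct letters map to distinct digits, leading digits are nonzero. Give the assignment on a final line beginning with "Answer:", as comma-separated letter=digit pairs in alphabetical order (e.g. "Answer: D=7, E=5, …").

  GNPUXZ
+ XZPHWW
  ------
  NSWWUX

Step 1. [col 1: Z + W ≡ X (mod 10)] X=1 is one option consistent with column 1 (Z + W ≡ X (mod 10), carry-in 0) — take it. So X=1.
Step 2. [col 1: Z + W ≡ X (mod 10)] no forcing yet in column 1 (carry-in 0); W=8 is free and consistent — try it. So W=8.
Step 3. [col 1: Z + W ≡ X (mod 10)] in column 1 we have Z+W≡X with carry-in 0; given W=8, X=1 and digits 1,8 already taken and all letters distinct, that pins Z to 3, so Z=3.
Step 4. [col 2: X + W ≡ U (mod 10)] column 2 reads X+W+carry(1)=U with X=1, W=8; with digits 1,3,8 already taken and all letters distinct, the only value for U is 0, so U=0.
Step 5. [col 3: U + H ≡ W (mod 10)] column 3 reads U+H+carry(1)=W with U=0, W=8; with digits 0,1,3,8 already taken and all letters distinct, the only value for H is 7 ⇒ H=7.
Step 6. [col 4: P + P ≡ W (mod 10)] P=4 is one option consistent with column 4 (P + P ≡ W (mod 10), carry-in 0) — take it. So P=4.
Step 7. [col 5: N + Z ≡ S (mod 10)] several values work for S in column 5 (N + Z ≡ S (mod 10), carry-in 0); try S=9. So S=9.
Step 8. [col 5: N + Z ≡ S (mod 10)] column 5 reads N+Z+carry(0)=S with Z=3, S=9; with digits 0,1,3,4,7,8,9 already taken and all letters distinct, the only value for N is 6 ⇒ N=6.
Step 9. [col 6: G + X ≡ N (mod 10)] column 6: given X=1, N=6, carry-in 0, and digits 0,1,3,4,6,7,8,9 already taken and all letters distinct, G+X≡N (mod 10) forces G=5, so G=5.

Answer: G=5, H=7, N=6, P=4, S=9, U=0, W=8, X=1, Z=3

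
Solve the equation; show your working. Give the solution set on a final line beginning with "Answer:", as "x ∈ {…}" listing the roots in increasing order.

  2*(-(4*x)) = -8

Step 1. [2*(-(4*x)) = -8] divide by the outer 2, so div: -(4*x) = -4.
Step 2. [-(4*x) = -4] leading − — multiply by −1 ⇒ neg: 4*x = 4.
Step 3. [4*x = 4] divide by the outer 4. So div: x = 1.

Answer: x ∈ {1}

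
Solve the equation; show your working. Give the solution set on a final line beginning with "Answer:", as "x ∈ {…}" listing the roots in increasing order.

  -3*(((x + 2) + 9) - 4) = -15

Step 1. [-3*(((x + 2) + 9) - 4) = -15] LHS = -3·(…); ÷-3 both sides, so div: ((x + 2) + 9) - 4 = 5.
Step 2. [((x + 2) + 9) - 4 = 5] -4 is outermost — add 4 both sides ⇒ sub: (x + 2) + 9 = 9.
Step 3. [(x + 2) + 9 = 9] peel the +9: subtract 9 from each side, so sub: x + 2 = 0.
Step 4. [x + 2 = 0] 2 comes off first (subtract 2) ⇒ sub: x = -2.

Answer: x ∈ {-2}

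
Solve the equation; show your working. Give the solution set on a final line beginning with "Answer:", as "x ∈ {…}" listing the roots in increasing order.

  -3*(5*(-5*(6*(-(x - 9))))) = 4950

Step 1. [-3*(5*(-5*(6*(-(x - 9))))) = 4950] divide by the outer -3, so div: 5*(-5*(6*(-(x - 9)))) = -1650.
Step 2. [5*(-5*(6*(-(x - 9)))) = -1650] leading coefficient 5: divide by 5. So div: -5*(6*(-(x - 9))) = -330.
Step 3. [-5*(6*(-(x - 9))) = -330] -5·(inner) — divide through by -5. So div: 6*(-(x - 9)) = 66.
Step 4. [6*(-(x - 9)) = 66] 6·(inner) — divide through by 6, so div: -(x - 9) = 11.
Step 5. [-(x - 9) = 11] LHS negated; negate both sides, so neg: x - 9 = -11.
Step 6. [x - 9 = -11] add 9: x sits inside (… - 9). So sub: x = -2.

Answer: x ∈ {-2}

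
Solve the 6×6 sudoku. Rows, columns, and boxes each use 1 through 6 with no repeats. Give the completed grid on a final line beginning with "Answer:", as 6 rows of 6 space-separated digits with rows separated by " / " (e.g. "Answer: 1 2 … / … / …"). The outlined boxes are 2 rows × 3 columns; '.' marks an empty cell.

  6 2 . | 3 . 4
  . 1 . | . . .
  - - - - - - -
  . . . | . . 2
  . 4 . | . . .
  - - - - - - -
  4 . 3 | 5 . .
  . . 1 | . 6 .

Step 1. [r1c3∈{5}] r1c3 has the single candidate 5, so r1c3=5.
Step 2. [r3c2∈{3,5,6}] col 2 places 3 nowhere but r3c2 ⇒ r3c2=3.
Step 3. [r6c1∈{2,5}] 2 has one home in box 5: r6c1 ⇒ r6c1=2.
Step 4. [r4c5∈{1,3,5}] 3 has one home in col 5: r4c5, so r4c5=3.
Step 5. [r3c5∈{1,4,5}] 4 has one home in col 5: r3c5, so r3c5=4.
Step 6. [r4c6∈{1,5,6}] 5 has one home in box 4: r4c6. So r4c6=5.
Step 7. [r2c4∈{2,6}] in col 4, 2 fits only at r2c4 ⇒ r2c4=2.
Step 8. [r3c3∈{6}] r3c3 is down to just 6, so r3c3=6.
Step 9. [r4c1∈{1}] only 1 remains possible at r4c1. So r4c1=1.
Step 10. [r5c5∈{1,2}] row 5 places 2 nowhere but r5c5. So r5c5=2.
Step 11. [r6c4∈{4}] r6c4 is down to just 4 ⇒ r6c4=4.
Step 12. [r4c4∈{6}] r4c4's peers cover all but 6 ⇒ r4c4=6.
Step 13. [r2c3∈{4}] r2c3's peers cover all but 4. So r2c3=4.
Step 14. [r5c2∈{6}] only 6 remains possible at r5c2 ⇒ r5c2=6.
Step 15. [r1c5∈{1}] nothing but 1 survives at r1c5 ⇒ r1c5=1.
Step 16. [r3c1∈{5}] r3c1 has the single candidate 5 ⇒ r3c1=5.
Step 17. [r3c4∈{1}] r3c4's peers cover all but 1 ⇒ r3c4=1.
Step 18. [r5c6∈{1}] nothing but 1 survives at r5c6. So r5c6=1.
Step 19. [r2c6∈{6}] nothing but 6 survives at r2c6 ⇒ r2c6=6.
Step 20. [r2c1∈{3}] r2c1 is down to just 3 ⇒ r2c1=3.
Step 21. [r6c2∈{5}] only 5 remains possible at r6c2 ⇒ r6c2=5.
Step 22. [r2c5∈{5}] r2c5 is down to just 5, so r2c5=5.
Step 23. [r6c6∈{3}] r6c6 has the single candidate 3. So r6c6=3.
Step 24. [r4c3∈{2}] r4c3 is down to just 2. So r4c3=2.

Answer: 6 2 5 3 1 4 / 3 1 4 2 5 6 / 5 3 6 1 4 2 / 1 4 2 6 3 5 / 4 6 3 5 2 1 / 2 5 1 4 6 3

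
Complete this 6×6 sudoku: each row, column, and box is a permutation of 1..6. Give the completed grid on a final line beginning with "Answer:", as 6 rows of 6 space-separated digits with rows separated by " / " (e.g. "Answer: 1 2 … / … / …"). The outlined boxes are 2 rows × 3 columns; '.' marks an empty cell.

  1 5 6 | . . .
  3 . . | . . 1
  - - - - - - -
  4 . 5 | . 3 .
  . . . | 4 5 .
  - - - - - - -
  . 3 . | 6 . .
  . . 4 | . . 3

Step 1. [r2c3∈{2}] r2c3's peers cover all but 2, so r2c3=2.
Step 2. [r5c6∈{2,4,5}] col 6 places 5 nowhere but r5c6. So r5c6=5.
Step 3. [r5c1∈{2}] only 2 remains possible at r5c1 ⇒ r5c1=2.
Step 4. [r4c1∈{6}] nothing but 6 survives at r4c1 ⇒ r4c1=6.
Step 5. [r4c6∈{2}] nothing but 2 survives at r4c6, so r4c6=2.
Step 6. [r5c5∈{1,4}] 4 has one home in row 5: r5c5, so r5c5=4.
Step 7. [r4c2∈{1}] r4c2's peers cover all but 1. So r4c2=1.
Step 8. [r6c5∈{1,2}] col 5 places 1 nowhere but r6c5 ⇒ r6c5=1.
Step 9. [r6c4∈{2}] only 2 remains possible at r6c4 ⇒ r6c4=2.
Step 10. [r5c3∈{1}] r5c3 has the single candidate 1 ⇒ r5c3=1.
Step 11. [r2c4∈{5}] r2c4's peers cover all but 5, so r2c4=5.
Step 12. [r4c3∈{3}] only 3 remains possible at r4c3 ⇒ r4c3=3.
Step 13. [r1c5∈{2}] only 2 remains possible at r1c5. So r1c5=2.
Step 14. [r3c6∈{6}] nothing but 6 survives at r3c6 ⇒ r3c6=6.
Step 15. [r2c2∈{4}] r2c2 has the single candidate 4. So r2c2=4.
Step 16. [r6c1∈{5}] nothing but 5 survives at r6c1, so r6c1=5.
Step 17. [r3c2∈{2}] r3c2 is down to just 2. So r3c2=2.
Step 18. [r2c5∈{6}] r2c5 is down to just 6 ⇒ r2c5=6.
Step 19. [r1c4∈{3}] nothing but 3 survives at r1c4 ⇒ r1c4=3.
Step 20. [r6c2∈{6}] only 6 remains possible at r6c2. So r6c2=6.
Step 21. [r3c4∈{1}] r3c4 is down to just 1 ⇒ r3c4=1.
Step 22. [r1c6∈{4}] r1c6 has the single candidate 4 ⇒ r1c6=4.

Answer: 1 5 6 3 2 4 / 3 4 2 5 6 1 / 4 2 5 1 3 6 / 6 1 3 4 5 2 / 2 3 1 6 4 5 / 5 6 4 2 1 3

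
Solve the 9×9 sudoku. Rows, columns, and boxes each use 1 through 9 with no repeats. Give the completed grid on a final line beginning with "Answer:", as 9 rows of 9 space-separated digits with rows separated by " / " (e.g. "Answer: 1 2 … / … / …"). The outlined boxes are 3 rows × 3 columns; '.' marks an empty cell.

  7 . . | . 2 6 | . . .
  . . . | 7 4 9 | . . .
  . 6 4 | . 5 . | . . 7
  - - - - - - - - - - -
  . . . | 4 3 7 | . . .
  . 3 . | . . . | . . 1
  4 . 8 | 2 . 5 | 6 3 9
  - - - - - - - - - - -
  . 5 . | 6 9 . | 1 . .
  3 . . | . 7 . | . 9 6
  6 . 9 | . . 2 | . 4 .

Step 1. [r5c6∈{8}] r5c6's peers cover all but 8, so r5c6=8.
Step 2. [r9c5∈{1,8}] across col 5, 8 lands solely at r9c5, so r9c5=8.
Step 3. [r1c9∈{3,4,5,8}] r1c9 is the only open cell in col 9 admitting 4 ⇒ r1c9=4.
Step 4. [r2c8∈{1,2,5,6,8}] row 2 places 6 nowhere but r2c8. So r2c8=6.
Step 5. [r4c3∈{1,2,5,6}] r4c3 is the only open cell in row 4 admitting 6. So r4c3=6.
Step 6. [r8c2∈{1,2,4,8}] in col 2, 4 fits only at r8c2. So r8c2=4.
Step 7. [r8c7∈{2,5,8}] r8c7 is the only open cell in row 8 admitting 8, so r8c7=8.
Step 8. [r8c3∈{1,2}] row 8 places 2 nowhere but r8c3, so r8c3=2.
Step 9. [r9c2∈{1,7}] r9c2 is the only open cell in box 7 admitting 1, so r9c2=1.
Step 10. [r4c1∈{1,2,5,9}] in row 4, 1 fits only at r4c1. So r4c1=1.
Step 11. [r9c7∈{3,5,7}] in row 9, 7 fits only at r9c7, so r9c7=7.
Step 12. [r7c8∈{2}] r7c8 has the single candidate 2 ⇒ r7c8=2.
Step 13. [r9c9∈{3,5}] in box 9, 5 fits only at r9c9, so r9c9=5.
Step 14. [r4c2∈{2,9}] in row 4, 9 fits only at r4c2. So r4c2=9.
Step 15. [r1c2∈{8}] nothing but 8 survives at r1c2 ⇒ r1c2=8.
Step 16. [r2c2∈{2}] r2c2 is down to just 2 ⇒ r2c2=2.
Step 17. [r2c1∈{5}] only 5 remains possible at r2c1 ⇒ r2c1=5.
Step 18. [r3c7∈{2,3,9}] 2 has one home in row 3: r3c7 ⇒ r3c7=2.
Step 19. [r4c7∈{5}] r4c7 is down to just 5. So r4c7=5.
Step 20. [r3c4∈{1,3,8}] r3c4 is the only open cell in col 4 admitting 8. So r3c4=8.
Step 21. [r3c6∈{1,3}] row 3 places 3 nowhere but r3c6, so r3c6=3.
Step 22. [r2c7∈{3}] r2c7 has the single candidate 3, so r2c7=3.
Step 23. [r1c4∈{1}] nothing but 1 survives at r1c4 ⇒ r1c4=1.
Step 24. [r2c9∈{8}] r2c9 is down to just 8 ⇒ r2c9=8.
Step 25. [r5c3∈{5,7}] 5 has one home in row 5: r5c3 ⇒ r5c3=5.
Step 26. [r8c6∈{1}] r8c6 is down to just 1, so r8c6=1.
Step 27. [r9c4∈{3}] r9c4 is down to just 3. So r9c4=3.
Step 28. [r4c9∈{2}] r4c9 has the single candidate 2, so r4c9=2.
Step 29. [r6c5∈{1}] r6c5 is down to just 1. So r6c5=1.
Step 30. [r1c7∈{9}] only 9 remains possible at r1c7 ⇒ r1c7=9.
Step 31. [r7c1∈{8}] r7c1 is down to just 8. So r7c1=8.
Step 32. [r5c1∈{2}] r5c1 has the single candidate 2, so r5c1=2.
Step 33. [r1c8∈{5}] r1c8's peers cover all but 5. So r1c8=5.
Step 34. [r7c6∈{4}] r7c6 has the single candidate 4. So r7c6=4.
Step 35. [r4c8∈{8}] r4c8 is down to just 8, so r4c8=8.
Step 36. [r5c5∈{6}] r5c5's peers cover all but 6. So r5c5=6.
Step 37. [r3c8∈{1}] r3c8 has the single candidate 1 ⇒ r3c8=1.
Step 38. [r1c3∈{3}] nothing but 3 survives at r1c3, so r1c3=3.
Step 39. [r5c7∈{4}] r5c7 is down to just 4. So r5c7=4.
Step 40. [r8c4∈{5}] r8c4's peers cover all but 5, so r8c4=5.
Step 41. [r5c4∈{9}] only 9 remains possible at r5c4, so r5c4=9.
Step 42. [r2c3∈{1}] only 1 remains possible at r2c3. So r2c3=1.
Step 43. [r7c3∈{7}] r7c3 has the single candidate 7 ⇒ r7c3=7.
Step 44. [r6c2∈{7}] only 7 remains possible at r6c2, so r6c2=7.
Step 45. [r7c9∈{3}] r7c9 is down to just 3 ⇒ r7c9=3.
Step 46. [r3c1∈{9}] r3c1's peers cover all but 9, so r3c1=9.
Step 47. [r5c8∈{7}] r5c8 is down to just 7 ⇒ r5c8=7.

Answer: 7 8 3 1 2 6 9 5 4 / 5 2 1 7 4 9 3 6 8 / 9 6 4 8 5 3 2 1 7 / 1 9 6 4 3 7 5 8 2 / 2 3 5 9 6 8 4 7 1 / 4 7 8 2 1 5 6 3 9 / 8 5 7 6 9 4 1 2 3 / 3 4 2 5 7 1 8 9 6 / 6 1 9 3 8 2 7 4 5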